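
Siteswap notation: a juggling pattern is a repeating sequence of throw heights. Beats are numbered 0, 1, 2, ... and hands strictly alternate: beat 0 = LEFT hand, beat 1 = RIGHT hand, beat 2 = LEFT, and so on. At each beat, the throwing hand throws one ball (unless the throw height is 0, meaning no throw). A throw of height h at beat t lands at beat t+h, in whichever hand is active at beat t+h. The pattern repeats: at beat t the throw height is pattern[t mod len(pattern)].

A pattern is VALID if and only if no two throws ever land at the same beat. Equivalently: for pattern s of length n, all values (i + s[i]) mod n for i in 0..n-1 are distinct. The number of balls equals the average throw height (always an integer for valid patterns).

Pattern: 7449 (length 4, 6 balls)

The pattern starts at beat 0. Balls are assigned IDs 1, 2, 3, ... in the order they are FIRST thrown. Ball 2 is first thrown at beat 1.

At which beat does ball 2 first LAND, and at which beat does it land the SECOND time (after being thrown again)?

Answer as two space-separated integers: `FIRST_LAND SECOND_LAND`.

Answer: 5 9

Derivation:
Beat 0 (L): throw ball1 h=7 -> lands@7:R; in-air after throw: [b1@7:R]
Beat 1 (R): throw ball2 h=4 -> lands@5:R; in-air after throw: [b2@5:R b1@7:R]
Beat 2 (L): throw ball3 h=4 -> lands@6:L; in-air after throw: [b2@5:R b3@6:L b1@7:R]
Beat 3 (R): throw ball4 h=9 -> lands@12:L; in-air after throw: [b2@5:R b3@6:L b1@7:R b4@12:L]
Beat 4 (L): throw ball5 h=7 -> lands@11:R; in-air after throw: [b2@5:R b3@6:L b1@7:R b5@11:R b4@12:L]
Beat 5 (R): throw ball2 h=4 -> lands@9:R; in-air after throw: [b3@6:L b1@7:R b2@9:R b5@11:R b4@12:L]
Beat 6 (L): throw ball3 h=4 -> lands@10:L; in-air after throw: [b1@7:R b2@9:R b3@10:L b5@11:R b4@12:L]
Beat 7 (R): throw ball1 h=9 -> lands@16:L; in-air after throw: [b2@9:R b3@10:L b5@11:R b4@12:L b1@16:L]
Beat 8 (L): throw ball6 h=7 -> lands@15:R; in-air after throw: [b2@9:R b3@10:L b5@11:R b4@12:L b6@15:R b1@16:L]
Beat 9 (R): throw ball2 h=4 -> lands@13:R; in-air after throw: [b3@10:L b5@11:R b4@12:L b2@13:R b6@15:R b1@16:L]
Ball 2: thrown@1 h=4 -> first land @5; rethrown@5 h=4 -> second land @9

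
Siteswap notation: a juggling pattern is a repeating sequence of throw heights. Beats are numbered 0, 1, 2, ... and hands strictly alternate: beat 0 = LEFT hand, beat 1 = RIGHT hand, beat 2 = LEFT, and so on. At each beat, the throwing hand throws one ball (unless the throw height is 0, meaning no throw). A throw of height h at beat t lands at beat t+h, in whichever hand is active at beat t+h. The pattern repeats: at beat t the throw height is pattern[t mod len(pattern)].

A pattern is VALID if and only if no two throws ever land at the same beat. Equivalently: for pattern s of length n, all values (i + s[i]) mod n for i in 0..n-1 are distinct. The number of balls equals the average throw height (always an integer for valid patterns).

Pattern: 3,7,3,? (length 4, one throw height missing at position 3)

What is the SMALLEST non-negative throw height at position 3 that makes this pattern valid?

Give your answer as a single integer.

Answer: 3

Derivation:
i=0: (0 + 3) mod 4 = 3
i=1: (1 + 7) mod 4 = 0
i=2: (2 + 3) mod 4 = 1
i=3: s[i]=? (unknown)
Known residues: [0, 1, 3]; need a permutation of 0..3, so missing residue r = 2
Need (3 + s) mod 4 = 2; smallest s = (2 - 3) mod 4 = 3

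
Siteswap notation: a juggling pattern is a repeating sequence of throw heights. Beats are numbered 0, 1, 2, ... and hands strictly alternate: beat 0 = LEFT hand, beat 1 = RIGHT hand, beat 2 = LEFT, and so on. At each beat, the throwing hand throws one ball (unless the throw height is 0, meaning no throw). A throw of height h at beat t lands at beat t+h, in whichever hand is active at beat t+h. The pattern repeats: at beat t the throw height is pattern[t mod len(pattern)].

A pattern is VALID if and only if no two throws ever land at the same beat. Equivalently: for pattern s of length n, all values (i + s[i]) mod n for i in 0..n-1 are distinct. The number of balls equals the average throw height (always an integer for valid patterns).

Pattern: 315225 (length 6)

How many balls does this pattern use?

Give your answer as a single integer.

Pattern = [3, 1, 5, 2, 2, 5], length n = 6
  position 0: throw height = 3, running sum = 3
  position 1: throw height = 1, running sum = 4
  position 2: throw height = 5, running sum = 9
  position 3: throw height = 2, running sum = 11
  position 4: throw height = 2, running sum = 13
  position 5: throw height = 5, running sum = 18
Total sum = 18; balls = sum / n = 18 / 6 = 3

Answer: 3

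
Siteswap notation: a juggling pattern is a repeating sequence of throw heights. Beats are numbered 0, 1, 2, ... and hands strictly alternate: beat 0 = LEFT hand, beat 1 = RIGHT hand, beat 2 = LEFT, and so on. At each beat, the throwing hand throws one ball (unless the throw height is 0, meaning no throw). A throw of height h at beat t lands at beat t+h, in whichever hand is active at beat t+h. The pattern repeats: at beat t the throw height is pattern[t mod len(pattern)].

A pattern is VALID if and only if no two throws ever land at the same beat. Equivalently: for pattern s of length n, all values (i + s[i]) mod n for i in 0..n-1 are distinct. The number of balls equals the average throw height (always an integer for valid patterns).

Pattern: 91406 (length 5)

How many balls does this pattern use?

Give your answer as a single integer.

Pattern = [9, 1, 4, 0, 6], length n = 5
  position 0: throw height = 9, running sum = 9
  position 1: throw height = 1, running sum = 10
  position 2: throw height = 4, running sum = 14
  position 3: throw height = 0, running sum = 14
  position 4: throw height = 6, running sum = 20
Total sum = 20; balls = sum / n = 20 / 5 = 4

Answer: 4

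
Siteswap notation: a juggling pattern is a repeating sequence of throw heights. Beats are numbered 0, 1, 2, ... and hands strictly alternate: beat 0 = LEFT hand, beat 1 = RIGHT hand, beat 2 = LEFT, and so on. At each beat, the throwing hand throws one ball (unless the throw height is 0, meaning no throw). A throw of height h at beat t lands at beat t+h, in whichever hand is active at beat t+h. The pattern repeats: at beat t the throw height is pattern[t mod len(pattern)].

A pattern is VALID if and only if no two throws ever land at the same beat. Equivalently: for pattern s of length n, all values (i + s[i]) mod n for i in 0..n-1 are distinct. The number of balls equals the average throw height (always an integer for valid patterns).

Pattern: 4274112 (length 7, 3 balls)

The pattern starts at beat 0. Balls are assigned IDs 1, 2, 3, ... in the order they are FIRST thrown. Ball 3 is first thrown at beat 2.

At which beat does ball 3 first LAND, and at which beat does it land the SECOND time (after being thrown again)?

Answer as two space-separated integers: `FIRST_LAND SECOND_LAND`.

Beat 0 (L): throw ball1 h=4 -> lands@4:L; in-air after throw: [b1@4:L]
Beat 1 (R): throw ball2 h=2 -> lands@3:R; in-air after throw: [b2@3:R b1@4:L]
Beat 2 (L): throw ball3 h=7 -> lands@9:R; in-air after throw: [b2@3:R b1@4:L b3@9:R]
Beat 3 (R): throw ball2 h=4 -> lands@7:R; in-air after throw: [b1@4:L b2@7:R b3@9:R]
Beat 4 (L): throw ball1 h=1 -> lands@5:R; in-air after throw: [b1@5:R b2@7:R b3@9:R]
Beat 5 (R): throw ball1 h=1 -> lands@6:L; in-air after throw: [b1@6:L b2@7:R b3@9:R]
Beat 6 (L): throw ball1 h=2 -> lands@8:L; in-air after throw: [b2@7:R b1@8:L b3@9:R]
Beat 7 (R): throw ball2 h=4 -> lands@11:R; in-air after throw: [b1@8:L b3@9:R b2@11:R]
Beat 8 (L): throw ball1 h=2 -> lands@10:L; in-air after throw: [b3@9:R b1@10:L b2@11:R]
Beat 9 (R): throw ball3 h=7 -> lands@16:L; in-air after throw: [b1@10:L b2@11:R b3@16:L]
Beat 10 (L): throw ball1 h=4 -> lands@14:L; in-air after throw: [b2@11:R b1@14:L b3@16:L]
Beat 11 (R): throw ball2 h=1 -> lands@12:L; in-air after throw: [b2@12:L b1@14:L b3@16:L]
Beat 12 (L): throw ball2 h=1 -> lands@13:R; in-air after throw: [b2@13:R b1@14:L b3@16:L]
Beat 13 (R): throw ball2 h=2 -> lands@15:R; in-air after throw: [b1@14:L b2@15:R b3@16:L]
Beat 14 (L): throw ball1 h=4 -> lands@18:L; in-air after throw: [b2@15:R b3@16:L b1@18:L]
Beat 15 (R): throw ball2 h=2 -> lands@17:R; in-air after throw: [b3@16:L b2@17:R b1@18:L]
Beat 16 (L): throw ball3 h=7 -> lands@23:R; in-air after throw: [b2@17:R b1@18:L b3@23:R]
Ball 3: thrown@2 h=7 -> first land @9; rethrown@9 h=7 -> second land @16

Answer: 9 16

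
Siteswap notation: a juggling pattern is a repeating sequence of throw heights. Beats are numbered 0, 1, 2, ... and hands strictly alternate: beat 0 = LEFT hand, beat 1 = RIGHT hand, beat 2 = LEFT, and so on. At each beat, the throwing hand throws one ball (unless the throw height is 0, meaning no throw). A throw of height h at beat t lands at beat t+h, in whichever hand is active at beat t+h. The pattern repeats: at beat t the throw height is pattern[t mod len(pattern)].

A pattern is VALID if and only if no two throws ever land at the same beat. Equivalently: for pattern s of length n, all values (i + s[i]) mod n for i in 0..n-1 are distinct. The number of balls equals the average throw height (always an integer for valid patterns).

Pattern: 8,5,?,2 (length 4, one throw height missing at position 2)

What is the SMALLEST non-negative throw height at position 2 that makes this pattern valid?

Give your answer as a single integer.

i=0: (0 + 8) mod 4 = 0
i=1: (1 + 5) mod 4 = 2
i=2: s[i]=? (unknown)
i=3: (3 + 2) mod 4 = 1
Known residues: [0, 1, 2]; need a permutation of 0..3, so missing residue r = 3
Need (2 + s) mod 4 = 3; smallest s = (3 - 2) mod 4 = 1

Answer: 1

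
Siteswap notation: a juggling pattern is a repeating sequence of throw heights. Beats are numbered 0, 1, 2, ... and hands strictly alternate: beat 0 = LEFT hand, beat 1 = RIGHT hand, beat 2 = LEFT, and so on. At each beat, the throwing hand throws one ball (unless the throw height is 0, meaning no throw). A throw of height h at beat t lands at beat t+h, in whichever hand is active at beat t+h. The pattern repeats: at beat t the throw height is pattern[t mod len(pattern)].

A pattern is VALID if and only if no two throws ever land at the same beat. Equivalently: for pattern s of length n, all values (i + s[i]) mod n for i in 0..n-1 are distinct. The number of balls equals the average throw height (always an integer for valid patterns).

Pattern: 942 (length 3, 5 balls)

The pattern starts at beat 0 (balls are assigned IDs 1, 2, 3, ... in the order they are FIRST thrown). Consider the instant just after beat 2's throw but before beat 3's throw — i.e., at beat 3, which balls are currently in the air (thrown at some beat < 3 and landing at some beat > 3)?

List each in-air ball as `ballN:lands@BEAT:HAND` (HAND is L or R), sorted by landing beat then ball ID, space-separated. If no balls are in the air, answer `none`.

Answer: ball3:lands@4:L ball2:lands@5:R ball1:lands@9:R

Derivation:
Beat 0 (L): throw ball1 h=9 -> lands@9:R; in-air after throw: [b1@9:R]
Beat 1 (R): throw ball2 h=4 -> lands@5:R; in-air after throw: [b2@5:R b1@9:R]
Beat 2 (L): throw ball3 h=2 -> lands@4:L; in-air after throw: [b3@4:L b2@5:R b1@9:R]
Beat 3 (R): throw ball4 h=9 -> lands@12:L; in-air after throw: [b3@4:L b2@5:R b1@9:R b4@12:L]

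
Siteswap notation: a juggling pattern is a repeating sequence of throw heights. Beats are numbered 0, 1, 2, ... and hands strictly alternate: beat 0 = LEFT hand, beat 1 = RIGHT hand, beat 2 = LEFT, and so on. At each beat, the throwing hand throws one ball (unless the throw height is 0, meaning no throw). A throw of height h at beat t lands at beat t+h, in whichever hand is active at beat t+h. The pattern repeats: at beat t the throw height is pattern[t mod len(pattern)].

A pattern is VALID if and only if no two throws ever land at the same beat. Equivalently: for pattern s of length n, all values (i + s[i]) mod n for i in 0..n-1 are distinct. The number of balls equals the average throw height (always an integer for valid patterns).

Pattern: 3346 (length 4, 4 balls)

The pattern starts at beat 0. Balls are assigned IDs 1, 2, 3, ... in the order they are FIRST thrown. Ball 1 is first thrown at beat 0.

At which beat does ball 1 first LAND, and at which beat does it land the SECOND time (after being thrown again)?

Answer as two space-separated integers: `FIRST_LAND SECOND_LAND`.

Answer: 3 9

Derivation:
Beat 0 (L): throw ball1 h=3 -> lands@3:R; in-air after throw: [b1@3:R]
Beat 1 (R): throw ball2 h=3 -> lands@4:L; in-air after throw: [b1@3:R b2@4:L]
Beat 2 (L): throw ball3 h=4 -> lands@6:L; in-air after throw: [b1@3:R b2@4:L b3@6:L]
Beat 3 (R): throw ball1 h=6 -> lands@9:R; in-air after throw: [b2@4:L b3@6:L b1@9:R]
Beat 4 (L): throw ball2 h=3 -> lands@7:R; in-air after throw: [b3@6:L b2@7:R b1@9:R]
Beat 5 (R): throw ball4 h=3 -> lands@8:L; in-air after throw: [b3@6:L b2@7:R b4@8:L b1@9:R]
Beat 6 (L): throw ball3 h=4 -> lands@10:L; in-air after throw: [b2@7:R b4@8:L b1@9:R b3@10:L]
Beat 7 (R): throw ball2 h=6 -> lands@13:R; in-air after throw: [b4@8:L b1@9:R b3@10:L b2@13:R]
Beat 8 (L): throw ball4 h=3 -> lands@11:R; in-air after throw: [b1@9:R b3@10:L b4@11:R b2@13:R]
Beat 9 (R): throw ball1 h=3 -> lands@12:L; in-air after throw: [b3@10:L b4@11:R b1@12:L b2@13:R]
Ball 1: thrown@0 h=3 -> first land @3; rethrown@3 h=6 -> second land @9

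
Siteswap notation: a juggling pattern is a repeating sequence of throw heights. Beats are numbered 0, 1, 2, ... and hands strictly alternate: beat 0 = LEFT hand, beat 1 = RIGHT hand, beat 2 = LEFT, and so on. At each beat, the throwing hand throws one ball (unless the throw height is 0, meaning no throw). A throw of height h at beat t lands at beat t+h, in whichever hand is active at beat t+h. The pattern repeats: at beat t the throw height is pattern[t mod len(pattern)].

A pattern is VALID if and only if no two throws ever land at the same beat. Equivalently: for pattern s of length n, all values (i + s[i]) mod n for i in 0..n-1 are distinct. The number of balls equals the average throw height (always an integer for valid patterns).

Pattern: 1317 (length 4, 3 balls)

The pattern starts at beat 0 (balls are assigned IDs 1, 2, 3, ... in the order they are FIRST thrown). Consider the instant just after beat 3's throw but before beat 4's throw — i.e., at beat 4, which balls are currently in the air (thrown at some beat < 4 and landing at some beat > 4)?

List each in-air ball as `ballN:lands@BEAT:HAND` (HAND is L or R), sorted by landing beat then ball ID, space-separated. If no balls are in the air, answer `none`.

Answer: ball2:lands@10:L

Derivation:
Beat 0 (L): throw ball1 h=1 -> lands@1:R; in-air after throw: [b1@1:R]
Beat 1 (R): throw ball1 h=3 -> lands@4:L; in-air after throw: [b1@4:L]
Beat 2 (L): throw ball2 h=1 -> lands@3:R; in-air after throw: [b2@3:R b1@4:L]
Beat 3 (R): throw ball2 h=7 -> lands@10:L; in-air after throw: [b1@4:L b2@10:L]
Beat 4 (L): throw ball1 h=1 -> lands@5:R; in-air after throw: [b1@5:R b2@10:L]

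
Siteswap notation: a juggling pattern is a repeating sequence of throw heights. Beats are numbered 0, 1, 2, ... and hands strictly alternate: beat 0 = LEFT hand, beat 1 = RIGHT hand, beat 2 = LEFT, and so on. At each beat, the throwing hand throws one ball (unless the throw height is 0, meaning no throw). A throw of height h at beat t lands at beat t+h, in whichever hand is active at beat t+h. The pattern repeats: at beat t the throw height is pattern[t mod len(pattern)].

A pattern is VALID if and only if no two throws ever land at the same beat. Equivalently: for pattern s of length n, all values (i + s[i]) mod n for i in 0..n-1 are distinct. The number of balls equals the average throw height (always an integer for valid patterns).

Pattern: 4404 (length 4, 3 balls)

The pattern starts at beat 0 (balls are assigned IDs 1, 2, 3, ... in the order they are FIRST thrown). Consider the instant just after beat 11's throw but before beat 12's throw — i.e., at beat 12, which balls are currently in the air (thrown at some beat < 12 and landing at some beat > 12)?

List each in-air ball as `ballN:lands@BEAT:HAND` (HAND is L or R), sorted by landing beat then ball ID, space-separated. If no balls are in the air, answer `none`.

Beat 0 (L): throw ball1 h=4 -> lands@4:L; in-air after throw: [b1@4:L]
Beat 1 (R): throw ball2 h=4 -> lands@5:R; in-air after throw: [b1@4:L b2@5:R]
Beat 3 (R): throw ball3 h=4 -> lands@7:R; in-air after throw: [b1@4:L b2@5:R b3@7:R]
Beat 4 (L): throw ball1 h=4 -> lands@8:L; in-air after throw: [b2@5:R b3@7:R b1@8:L]
Beat 5 (R): throw ball2 h=4 -> lands@9:R; in-air after throw: [b3@7:R b1@8:L b2@9:R]
Beat 7 (R): throw ball3 h=4 -> lands@11:R; in-air after throw: [b1@8:L b2@9:R b3@11:R]
Beat 8 (L): throw ball1 h=4 -> lands@12:L; in-air after throw: [b2@9:R b3@11:R b1@12:L]
Beat 9 (R): throw ball2 h=4 -> lands@13:R; in-air after throw: [b3@11:R b1@12:L b2@13:R]
Beat 11 (R): throw ball3 h=4 -> lands@15:R; in-air after throw: [b1@12:L b2@13:R b3@15:R]
Beat 12 (L): throw ball1 h=4 -> lands@16:L; in-air after throw: [b2@13:R b3@15:R b1@16:L]

Answer: ball2:lands@13:R ball3:lands@15:R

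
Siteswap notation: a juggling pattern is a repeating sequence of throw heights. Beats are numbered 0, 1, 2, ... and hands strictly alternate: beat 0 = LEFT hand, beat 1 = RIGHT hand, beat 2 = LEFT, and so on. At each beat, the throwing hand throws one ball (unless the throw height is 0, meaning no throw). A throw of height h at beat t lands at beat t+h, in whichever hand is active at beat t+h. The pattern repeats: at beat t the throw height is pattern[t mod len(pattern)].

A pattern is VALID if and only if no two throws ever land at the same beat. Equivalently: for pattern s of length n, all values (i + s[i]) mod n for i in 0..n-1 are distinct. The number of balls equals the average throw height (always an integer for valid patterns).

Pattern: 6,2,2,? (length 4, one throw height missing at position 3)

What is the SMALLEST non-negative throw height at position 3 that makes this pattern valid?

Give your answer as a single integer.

Answer: 2

Derivation:
i=0: (0 + 6) mod 4 = 2
i=1: (1 + 2) mod 4 = 3
i=2: (2 + 2) mod 4 = 0
i=3: s[i]=? (unknown)
Known residues: [0, 2, 3]; need a permutation of 0..3, so missing residue r = 1
Need (3 + s) mod 4 = 1; smallest s = (1 - 3) mod 4 = 2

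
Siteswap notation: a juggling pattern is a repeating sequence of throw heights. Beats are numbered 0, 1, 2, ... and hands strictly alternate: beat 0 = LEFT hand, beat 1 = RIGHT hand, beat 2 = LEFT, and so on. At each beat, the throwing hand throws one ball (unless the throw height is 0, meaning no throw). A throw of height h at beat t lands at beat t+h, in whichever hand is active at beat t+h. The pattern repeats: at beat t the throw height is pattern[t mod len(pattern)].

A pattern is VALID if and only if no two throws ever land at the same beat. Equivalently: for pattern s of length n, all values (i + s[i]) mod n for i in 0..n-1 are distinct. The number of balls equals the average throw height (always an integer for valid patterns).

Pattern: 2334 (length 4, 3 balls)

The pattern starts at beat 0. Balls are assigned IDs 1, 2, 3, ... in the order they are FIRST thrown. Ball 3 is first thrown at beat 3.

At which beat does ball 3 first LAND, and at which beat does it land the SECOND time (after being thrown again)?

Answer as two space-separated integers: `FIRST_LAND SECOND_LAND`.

Beat 0 (L): throw ball1 h=2 -> lands@2:L; in-air after throw: [b1@2:L]
Beat 1 (R): throw ball2 h=3 -> lands@4:L; in-air after throw: [b1@2:L b2@4:L]
Beat 2 (L): throw ball1 h=3 -> lands@5:R; in-air after throw: [b2@4:L b1@5:R]
Beat 3 (R): throw ball3 h=4 -> lands@7:R; in-air after throw: [b2@4:L b1@5:R b3@7:R]
Beat 4 (L): throw ball2 h=2 -> lands@6:L; in-air after throw: [b1@5:R b2@6:L b3@7:R]
Beat 5 (R): throw ball1 h=3 -> lands@8:L; in-air after throw: [b2@6:L b3@7:R b1@8:L]
Beat 6 (L): throw ball2 h=3 -> lands@9:R; in-air after throw: [b3@7:R b1@8:L b2@9:R]
Beat 7 (R): throw ball3 h=4 -> lands@11:R; in-air after throw: [b1@8:L b2@9:R b3@11:R]
Beat 8 (L): throw ball1 h=2 -> lands@10:L; in-air after throw: [b2@9:R b1@10:L b3@11:R]
Beat 9 (R): throw ball2 h=3 -> lands@12:L; in-air after throw: [b1@10:L b3@11:R b2@12:L]
Beat 10 (L): throw ball1 h=3 -> lands@13:R; in-air after throw: [b3@11:R b2@12:L b1@13:R]
Beat 11 (R): throw ball3 h=4 -> lands@15:R; in-air after throw: [b2@12:L b1@13:R b3@15:R]
Ball 3: thrown@3 h=4 -> first land @7; rethrown@7 h=4 -> second land @11

Answer: 7 11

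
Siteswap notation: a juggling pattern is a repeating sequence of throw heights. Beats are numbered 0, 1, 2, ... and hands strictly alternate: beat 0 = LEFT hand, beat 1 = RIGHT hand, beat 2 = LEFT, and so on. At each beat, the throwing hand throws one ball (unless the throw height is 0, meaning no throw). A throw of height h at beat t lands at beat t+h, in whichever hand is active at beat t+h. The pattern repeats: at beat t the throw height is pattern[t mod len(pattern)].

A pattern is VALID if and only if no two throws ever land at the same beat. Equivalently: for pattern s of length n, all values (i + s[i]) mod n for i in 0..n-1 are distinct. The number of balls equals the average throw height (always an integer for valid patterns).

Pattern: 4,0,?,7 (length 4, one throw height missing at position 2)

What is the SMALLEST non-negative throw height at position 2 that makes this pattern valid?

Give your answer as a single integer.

i=0: (0 + 4) mod 4 = 0
i=1: (1 + 0) mod 4 = 1
i=2: s[i]=? (unknown)
i=3: (3 + 7) mod 4 = 2
Known residues: [0, 1, 2]; need a permutation of 0..3, so missing residue r = 3
Need (2 + s) mod 4 = 3; smallest s = (3 - 2) mod 4 = 1

Answer: 1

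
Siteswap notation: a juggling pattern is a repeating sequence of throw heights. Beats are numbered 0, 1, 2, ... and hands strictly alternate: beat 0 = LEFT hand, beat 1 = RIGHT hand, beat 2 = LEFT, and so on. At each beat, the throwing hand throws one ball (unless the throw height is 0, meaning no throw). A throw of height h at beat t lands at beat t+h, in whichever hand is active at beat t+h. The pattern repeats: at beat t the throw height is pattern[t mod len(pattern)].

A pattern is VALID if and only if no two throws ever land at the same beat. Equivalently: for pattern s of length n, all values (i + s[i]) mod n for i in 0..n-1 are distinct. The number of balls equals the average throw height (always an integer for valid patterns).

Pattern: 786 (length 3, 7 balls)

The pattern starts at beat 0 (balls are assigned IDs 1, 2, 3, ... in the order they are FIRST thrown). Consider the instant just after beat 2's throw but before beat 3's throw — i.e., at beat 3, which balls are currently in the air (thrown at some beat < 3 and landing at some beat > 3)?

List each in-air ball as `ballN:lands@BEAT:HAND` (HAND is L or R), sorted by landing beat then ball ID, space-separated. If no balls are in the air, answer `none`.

Answer: ball1:lands@7:R ball3:lands@8:L ball2:lands@9:R

Derivation:
Beat 0 (L): throw ball1 h=7 -> lands@7:R; in-air after throw: [b1@7:R]
Beat 1 (R): throw ball2 h=8 -> lands@9:R; in-air after throw: [b1@7:R b2@9:R]
Beat 2 (L): throw ball3 h=6 -> lands@8:L; in-air after throw: [b1@7:R b3@8:L b2@9:R]
Beat 3 (R): throw ball4 h=7 -> lands@10:L; in-air after throw: [b1@7:R b3@8:L b2@9:R b4@10:L]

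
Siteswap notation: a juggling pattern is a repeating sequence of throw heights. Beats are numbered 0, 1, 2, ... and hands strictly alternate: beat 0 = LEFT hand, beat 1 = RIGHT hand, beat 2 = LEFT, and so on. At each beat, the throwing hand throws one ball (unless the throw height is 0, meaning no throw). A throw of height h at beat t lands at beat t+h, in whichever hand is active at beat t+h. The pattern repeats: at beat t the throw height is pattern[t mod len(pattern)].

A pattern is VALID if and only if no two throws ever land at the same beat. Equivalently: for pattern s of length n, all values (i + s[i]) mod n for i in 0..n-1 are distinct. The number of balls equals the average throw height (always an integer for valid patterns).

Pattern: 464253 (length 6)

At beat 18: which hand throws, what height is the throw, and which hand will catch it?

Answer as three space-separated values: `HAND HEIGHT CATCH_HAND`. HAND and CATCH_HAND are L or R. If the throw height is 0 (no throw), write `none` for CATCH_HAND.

Answer: L 4 L

Derivation:
Beat 18: 18 mod 2 = 0, so hand = L
Throw height = pattern[18 mod 6] = pattern[0] = 4
Lands at beat 18+4=22, 22 mod 2 = 0, so catch hand = L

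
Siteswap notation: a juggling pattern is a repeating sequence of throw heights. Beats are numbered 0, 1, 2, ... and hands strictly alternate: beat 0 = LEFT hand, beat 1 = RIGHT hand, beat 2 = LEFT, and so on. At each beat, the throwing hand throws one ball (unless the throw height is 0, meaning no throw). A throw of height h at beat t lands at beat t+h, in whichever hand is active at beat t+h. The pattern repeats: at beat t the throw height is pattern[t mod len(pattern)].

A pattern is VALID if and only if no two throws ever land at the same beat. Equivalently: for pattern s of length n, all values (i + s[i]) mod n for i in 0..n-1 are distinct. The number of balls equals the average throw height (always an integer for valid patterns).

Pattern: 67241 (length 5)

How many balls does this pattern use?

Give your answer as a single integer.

Pattern = [6, 7, 2, 4, 1], length n = 5
  position 0: throw height = 6, running sum = 6
  position 1: throw height = 7, running sum = 13
  position 2: throw height = 2, running sum = 15
  position 3: throw height = 4, running sum = 19
  position 4: throw height = 1, running sum = 20
Total sum = 20; balls = sum / n = 20 / 5 = 4

Answer: 4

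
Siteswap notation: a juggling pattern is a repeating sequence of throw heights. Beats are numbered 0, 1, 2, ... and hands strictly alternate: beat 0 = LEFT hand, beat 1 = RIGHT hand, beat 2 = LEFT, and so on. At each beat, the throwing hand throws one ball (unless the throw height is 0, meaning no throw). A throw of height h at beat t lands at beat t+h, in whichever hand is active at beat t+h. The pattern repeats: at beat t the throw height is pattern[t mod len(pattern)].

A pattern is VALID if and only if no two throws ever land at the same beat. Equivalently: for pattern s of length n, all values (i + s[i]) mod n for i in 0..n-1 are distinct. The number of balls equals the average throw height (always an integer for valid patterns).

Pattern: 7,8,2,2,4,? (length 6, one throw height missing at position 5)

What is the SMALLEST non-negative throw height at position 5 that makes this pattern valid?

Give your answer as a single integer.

Answer: 1

Derivation:
i=0: (0 + 7) mod 6 = 1
i=1: (1 + 8) mod 6 = 3
i=2: (2 + 2) mod 6 = 4
i=3: (3 + 2) mod 6 = 5
i=4: (4 + 4) mod 6 = 2
i=5: s[i]=? (unknown)
Known residues: [1, 2, 3, 4, 5]; need a permutation of 0..5, so missing residue r = 0
Need (5 + s) mod 6 = 0; smallest s = (0 - 5) mod 6 = 1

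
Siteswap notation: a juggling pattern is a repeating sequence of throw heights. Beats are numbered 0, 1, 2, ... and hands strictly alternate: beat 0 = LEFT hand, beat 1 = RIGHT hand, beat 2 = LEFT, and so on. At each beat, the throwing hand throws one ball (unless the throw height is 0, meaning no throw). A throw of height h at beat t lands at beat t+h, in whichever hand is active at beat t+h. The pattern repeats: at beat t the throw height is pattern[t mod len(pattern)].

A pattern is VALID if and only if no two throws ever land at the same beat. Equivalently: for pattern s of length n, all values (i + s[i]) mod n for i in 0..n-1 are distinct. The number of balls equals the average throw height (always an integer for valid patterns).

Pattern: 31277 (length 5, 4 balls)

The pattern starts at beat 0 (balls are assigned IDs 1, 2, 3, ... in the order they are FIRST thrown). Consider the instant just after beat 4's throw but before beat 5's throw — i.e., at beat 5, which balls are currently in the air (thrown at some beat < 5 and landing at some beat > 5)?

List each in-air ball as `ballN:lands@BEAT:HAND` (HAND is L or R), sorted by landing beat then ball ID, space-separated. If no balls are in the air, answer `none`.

Beat 0 (L): throw ball1 h=3 -> lands@3:R; in-air after throw: [b1@3:R]
Beat 1 (R): throw ball2 h=1 -> lands@2:L; in-air after throw: [b2@2:L b1@3:R]
Beat 2 (L): throw ball2 h=2 -> lands@4:L; in-air after throw: [b1@3:R b2@4:L]
Beat 3 (R): throw ball1 h=7 -> lands@10:L; in-air after throw: [b2@4:L b1@10:L]
Beat 4 (L): throw ball2 h=7 -> lands@11:R; in-air after throw: [b1@10:L b2@11:R]
Beat 5 (R): throw ball3 h=3 -> lands@8:L; in-air after throw: [b3@8:L b1@10:L b2@11:R]

Answer: ball1:lands@10:L ball2:lands@11:R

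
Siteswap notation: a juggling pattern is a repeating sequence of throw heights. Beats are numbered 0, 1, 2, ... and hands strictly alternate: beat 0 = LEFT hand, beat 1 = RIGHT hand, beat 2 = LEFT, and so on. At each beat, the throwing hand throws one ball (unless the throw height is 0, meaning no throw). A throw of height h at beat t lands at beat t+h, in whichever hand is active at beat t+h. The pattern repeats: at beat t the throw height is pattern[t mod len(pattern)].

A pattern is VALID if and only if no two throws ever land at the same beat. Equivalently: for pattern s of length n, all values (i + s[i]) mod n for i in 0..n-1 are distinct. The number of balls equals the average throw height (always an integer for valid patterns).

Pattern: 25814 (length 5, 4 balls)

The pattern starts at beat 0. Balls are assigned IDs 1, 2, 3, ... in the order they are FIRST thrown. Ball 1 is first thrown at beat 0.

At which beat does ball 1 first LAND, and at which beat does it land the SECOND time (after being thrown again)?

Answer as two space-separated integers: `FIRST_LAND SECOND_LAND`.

Beat 0 (L): throw ball1 h=2 -> lands@2:L; in-air after throw: [b1@2:L]
Beat 1 (R): throw ball2 h=5 -> lands@6:L; in-air after throw: [b1@2:L b2@6:L]
Beat 2 (L): throw ball1 h=8 -> lands@10:L; in-air after throw: [b2@6:L b1@10:L]
Beat 3 (R): throw ball3 h=1 -> lands@4:L; in-air after throw: [b3@4:L b2@6:L b1@10:L]
Beat 4 (L): throw ball3 h=4 -> lands@8:L; in-air after throw: [b2@6:L b3@8:L b1@10:L]
Beat 5 (R): throw ball4 h=2 -> lands@7:R; in-air after throw: [b2@6:L b4@7:R b3@8:L b1@10:L]
Beat 6 (L): throw ball2 h=5 -> lands@11:R; in-air after throw: [b4@7:R b3@8:L b1@10:L b2@11:R]
Beat 7 (R): throw ball4 h=8 -> lands@15:R; in-air after throw: [b3@8:L b1@10:L b2@11:R b4@15:R]
Beat 8 (L): throw ball3 h=1 -> lands@9:R; in-air after throw: [b3@9:R b1@10:L b2@11:R b4@15:R]
Beat 9 (R): throw ball3 h=4 -> lands@13:R; in-air after throw: [b1@10:L b2@11:R b3@13:R b4@15:R]
Beat 10 (L): throw ball1 h=2 -> lands@12:L; in-air after throw: [b2@11:R b1@12:L b3@13:R b4@15:R]
Ball 1: thrown@0 h=2 -> first land @2; rethrown@2 h=8 -> second land @10

Answer: 2 10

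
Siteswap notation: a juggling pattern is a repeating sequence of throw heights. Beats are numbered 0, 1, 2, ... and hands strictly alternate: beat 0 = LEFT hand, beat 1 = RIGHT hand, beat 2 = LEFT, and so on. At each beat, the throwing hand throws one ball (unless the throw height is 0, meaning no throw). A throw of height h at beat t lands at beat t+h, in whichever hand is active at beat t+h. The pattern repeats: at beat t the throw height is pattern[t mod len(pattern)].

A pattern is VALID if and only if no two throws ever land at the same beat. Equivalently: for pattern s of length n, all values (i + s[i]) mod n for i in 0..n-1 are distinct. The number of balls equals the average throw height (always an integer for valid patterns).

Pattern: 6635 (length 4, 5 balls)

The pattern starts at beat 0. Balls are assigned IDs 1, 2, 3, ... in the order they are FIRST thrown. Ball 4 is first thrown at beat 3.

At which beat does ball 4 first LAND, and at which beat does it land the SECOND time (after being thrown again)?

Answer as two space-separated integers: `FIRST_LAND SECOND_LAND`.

Beat 0 (L): throw ball1 h=6 -> lands@6:L; in-air after throw: [b1@6:L]
Beat 1 (R): throw ball2 h=6 -> lands@7:R; in-air after throw: [b1@6:L b2@7:R]
Beat 2 (L): throw ball3 h=3 -> lands@5:R; in-air after throw: [b3@5:R b1@6:L b2@7:R]
Beat 3 (R): throw ball4 h=5 -> lands@8:L; in-air after throw: [b3@5:R b1@6:L b2@7:R b4@8:L]
Beat 4 (L): throw ball5 h=6 -> lands@10:L; in-air after throw: [b3@5:R b1@6:L b2@7:R b4@8:L b5@10:L]
Beat 5 (R): throw ball3 h=6 -> lands@11:R; in-air after throw: [b1@6:L b2@7:R b4@8:L b5@10:L b3@11:R]
Beat 6 (L): throw ball1 h=3 -> lands@9:R; in-air after throw: [b2@7:R b4@8:L b1@9:R b5@10:L b3@11:R]
Beat 7 (R): throw ball2 h=5 -> lands@12:L; in-air after throw: [b4@8:L b1@9:R b5@10:L b3@11:R b2@12:L]
Beat 8 (L): throw ball4 h=6 -> lands@14:L; in-air after throw: [b1@9:R b5@10:L b3@11:R b2@12:L b4@14:L]
Beat 9 (R): throw ball1 h=6 -> lands@15:R; in-air after throw: [b5@10:L b3@11:R b2@12:L b4@14:L b1@15:R]
Beat 10 (L): throw ball5 h=3 -> lands@13:R; in-air after throw: [b3@11:R b2@12:L b5@13:R b4@14:L b1@15:R]
Beat 11 (R): throw ball3 h=5 -> lands@16:L; in-air after throw: [b2@12:L b5@13:R b4@14:L b1@15:R b3@16:L]
Ball 4: thrown@3 h=5 -> first land @8; rethrown@8 h=6 -> second land @14

Answer: 8 14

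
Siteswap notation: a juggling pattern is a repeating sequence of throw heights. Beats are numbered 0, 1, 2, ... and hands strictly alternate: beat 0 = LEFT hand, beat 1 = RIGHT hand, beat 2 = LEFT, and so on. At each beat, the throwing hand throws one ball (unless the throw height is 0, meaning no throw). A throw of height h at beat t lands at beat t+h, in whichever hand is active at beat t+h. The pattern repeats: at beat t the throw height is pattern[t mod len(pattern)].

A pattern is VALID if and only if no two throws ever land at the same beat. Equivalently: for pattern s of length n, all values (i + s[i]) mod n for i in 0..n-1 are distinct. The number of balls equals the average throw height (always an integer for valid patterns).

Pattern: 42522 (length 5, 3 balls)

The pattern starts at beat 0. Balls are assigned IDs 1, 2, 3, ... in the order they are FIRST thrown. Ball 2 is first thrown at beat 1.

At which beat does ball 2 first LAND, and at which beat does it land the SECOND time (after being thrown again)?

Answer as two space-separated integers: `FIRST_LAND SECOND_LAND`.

Beat 0 (L): throw ball1 h=4 -> lands@4:L; in-air after throw: [b1@4:L]
Beat 1 (R): throw ball2 h=2 -> lands@3:R; in-air after throw: [b2@3:R b1@4:L]
Beat 2 (L): throw ball3 h=5 -> lands@7:R; in-air after throw: [b2@3:R b1@4:L b3@7:R]
Beat 3 (R): throw ball2 h=2 -> lands@5:R; in-air after throw: [b1@4:L b2@5:R b3@7:R]
Beat 4 (L): throw ball1 h=2 -> lands@6:L; in-air after throw: [b2@5:R b1@6:L b3@7:R]
Beat 5 (R): throw ball2 h=4 -> lands@9:R; in-air after throw: [b1@6:L b3@7:R b2@9:R]
Ball 2: thrown@1 h=2 -> first land @3; rethrown@3 h=2 -> second land @5

Answer: 3 5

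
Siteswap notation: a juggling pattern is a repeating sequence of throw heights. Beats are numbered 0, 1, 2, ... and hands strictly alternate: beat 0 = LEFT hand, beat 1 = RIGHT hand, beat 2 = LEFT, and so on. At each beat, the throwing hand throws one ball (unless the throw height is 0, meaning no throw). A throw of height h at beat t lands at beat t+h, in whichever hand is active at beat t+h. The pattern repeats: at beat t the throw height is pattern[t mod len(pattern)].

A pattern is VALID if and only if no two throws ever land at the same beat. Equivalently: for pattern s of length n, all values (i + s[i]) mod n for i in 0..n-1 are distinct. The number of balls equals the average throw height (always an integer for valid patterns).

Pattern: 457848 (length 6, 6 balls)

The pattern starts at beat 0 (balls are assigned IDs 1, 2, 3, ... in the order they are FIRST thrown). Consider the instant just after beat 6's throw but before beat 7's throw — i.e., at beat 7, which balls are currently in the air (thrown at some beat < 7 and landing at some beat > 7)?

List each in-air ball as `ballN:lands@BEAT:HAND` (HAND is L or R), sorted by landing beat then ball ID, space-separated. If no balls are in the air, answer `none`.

Beat 0 (L): throw ball1 h=4 -> lands@4:L; in-air after throw: [b1@4:L]
Beat 1 (R): throw ball2 h=5 -> lands@6:L; in-air after throw: [b1@4:L b2@6:L]
Beat 2 (L): throw ball3 h=7 -> lands@9:R; in-air after throw: [b1@4:L b2@6:L b3@9:R]
Beat 3 (R): throw ball4 h=8 -> lands@11:R; in-air after throw: [b1@4:L b2@6:L b3@9:R b4@11:R]
Beat 4 (L): throw ball1 h=4 -> lands@8:L; in-air after throw: [b2@6:L b1@8:L b3@9:R b4@11:R]
Beat 5 (R): throw ball5 h=8 -> lands@13:R; in-air after throw: [b2@6:L b1@8:L b3@9:R b4@11:R b5@13:R]
Beat 6 (L): throw ball2 h=4 -> lands@10:L; in-air after throw: [b1@8:L b3@9:R b2@10:L b4@11:R b5@13:R]
Beat 7 (R): throw ball6 h=5 -> lands@12:L; in-air after throw: [b1@8:L b3@9:R b2@10:L b4@11:R b6@12:L b5@13:R]

Answer: ball1:lands@8:L ball3:lands@9:R ball2:lands@10:L ball4:lands@11:R ball5:lands@13:R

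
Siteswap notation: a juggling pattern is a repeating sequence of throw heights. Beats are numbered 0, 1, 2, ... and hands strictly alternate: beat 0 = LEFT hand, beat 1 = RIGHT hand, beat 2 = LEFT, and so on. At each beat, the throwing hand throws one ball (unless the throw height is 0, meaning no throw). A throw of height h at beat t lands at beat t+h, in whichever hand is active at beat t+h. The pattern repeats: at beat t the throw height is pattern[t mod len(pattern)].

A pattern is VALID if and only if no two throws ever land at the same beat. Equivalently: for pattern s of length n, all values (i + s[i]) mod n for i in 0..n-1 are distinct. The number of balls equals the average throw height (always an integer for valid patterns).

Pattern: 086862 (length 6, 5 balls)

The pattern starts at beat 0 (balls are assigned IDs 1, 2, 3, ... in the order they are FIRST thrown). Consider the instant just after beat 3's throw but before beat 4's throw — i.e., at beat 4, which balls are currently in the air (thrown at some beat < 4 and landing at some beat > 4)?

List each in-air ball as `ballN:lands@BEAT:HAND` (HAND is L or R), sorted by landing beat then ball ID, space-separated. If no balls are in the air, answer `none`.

Answer: ball2:lands@8:L ball1:lands@9:R ball3:lands@11:R

Derivation:
Beat 1 (R): throw ball1 h=8 -> lands@9:R; in-air after throw: [b1@9:R]
Beat 2 (L): throw ball2 h=6 -> lands@8:L; in-air after throw: [b2@8:L b1@9:R]
Beat 3 (R): throw ball3 h=8 -> lands@11:R; in-air after throw: [b2@8:L b1@9:R b3@11:R]
Beat 4 (L): throw ball4 h=6 -> lands@10:L; in-air after throw: [b2@8:L b1@9:R b4@10:L b3@11:R]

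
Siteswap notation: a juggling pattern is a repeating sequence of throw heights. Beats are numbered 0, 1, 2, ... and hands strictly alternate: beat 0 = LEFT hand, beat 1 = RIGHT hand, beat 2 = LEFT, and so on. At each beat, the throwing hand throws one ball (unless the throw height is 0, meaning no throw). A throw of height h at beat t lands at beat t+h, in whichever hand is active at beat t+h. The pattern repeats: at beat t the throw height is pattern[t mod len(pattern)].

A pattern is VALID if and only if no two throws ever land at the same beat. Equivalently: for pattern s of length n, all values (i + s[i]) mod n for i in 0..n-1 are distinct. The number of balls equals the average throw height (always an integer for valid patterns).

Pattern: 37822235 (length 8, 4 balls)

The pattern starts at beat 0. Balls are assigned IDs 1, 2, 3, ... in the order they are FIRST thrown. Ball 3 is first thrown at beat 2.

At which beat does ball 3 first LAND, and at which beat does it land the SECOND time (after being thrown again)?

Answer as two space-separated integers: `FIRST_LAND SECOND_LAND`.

Answer: 10 18

Derivation:
Beat 0 (L): throw ball1 h=3 -> lands@3:R; in-air after throw: [b1@3:R]
Beat 1 (R): throw ball2 h=7 -> lands@8:L; in-air after throw: [b1@3:R b2@8:L]
Beat 2 (L): throw ball3 h=8 -> lands@10:L; in-air after throw: [b1@3:R b2@8:L b3@10:L]
Beat 3 (R): throw ball1 h=2 -> lands@5:R; in-air after throw: [b1@5:R b2@8:L b3@10:L]
Beat 4 (L): throw ball4 h=2 -> lands@6:L; in-air after throw: [b1@5:R b4@6:L b2@8:L b3@10:L]
Beat 5 (R): throw ball1 h=2 -> lands@7:R; in-air after throw: [b4@6:L b1@7:R b2@8:L b3@10:L]
Beat 6 (L): throw ball4 h=3 -> lands@9:R; in-air after throw: [b1@7:R b2@8:L b4@9:R b3@10:L]
Beat 7 (R): throw ball1 h=5 -> lands@12:L; in-air after throw: [b2@8:L b4@9:R b3@10:L b1@12:L]
Beat 8 (L): throw ball2 h=3 -> lands@11:R; in-air after throw: [b4@9:R b3@10:L b2@11:R b1@12:L]
Beat 9 (R): throw ball4 h=7 -> lands@16:L; in-air after throw: [b3@10:L b2@11:R b1@12:L b4@16:L]
Beat 10 (L): throw ball3 h=8 -> lands@18:L; in-air after throw: [b2@11:R b1@12:L b4@16:L b3@18:L]
Beat 11 (R): throw ball2 h=2 -> lands@13:R; in-air after throw: [b1@12:L b2@13:R b4@16:L b3@18:L]
Beat 12 (L): throw ball1 h=2 -> lands@14:L; in-air after throw: [b2@13:R b1@14:L b4@16:L b3@18:L]
Beat 13 (R): throw ball2 h=2 -> lands@15:R; in-air after throw: [b1@14:L b2@15:R b4@16:L b3@18:L]
Beat 14 (L): throw ball1 h=3 -> lands@17:R; in-air after throw: [b2@15:R b4@16:L b1@17:R b3@18:L]
Beat 15 (R): throw ball2 h=5 -> lands@20:L; in-air after throw: [b4@16:L b1@17:R b3@18:L b2@20:L]
Beat 16 (L): throw ball4 h=3 -> lands@19:R; in-air after throw: [b1@17:R b3@18:L b4@19:R b2@20:L]
Ball 3: thrown@2 h=8 -> first land @10; rethrown@10 h=8 -> second land @18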